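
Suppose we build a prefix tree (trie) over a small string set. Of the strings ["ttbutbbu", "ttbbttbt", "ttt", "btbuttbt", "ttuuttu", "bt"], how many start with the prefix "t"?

4

Traverse to the node for "t", then collect every word in that subtree.
Matches: "ttbbttbt", "ttbutbbu", "ttt", "ttuuttu"
Count: 4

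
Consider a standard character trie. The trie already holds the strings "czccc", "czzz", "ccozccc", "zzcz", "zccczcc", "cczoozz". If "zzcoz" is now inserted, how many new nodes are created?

The longest prefix of "zzcoz" already in the trie is "zzc" (length 3).
New nodes needed: |"zzcoz"| − 3 = 5 − 3 = 2.

2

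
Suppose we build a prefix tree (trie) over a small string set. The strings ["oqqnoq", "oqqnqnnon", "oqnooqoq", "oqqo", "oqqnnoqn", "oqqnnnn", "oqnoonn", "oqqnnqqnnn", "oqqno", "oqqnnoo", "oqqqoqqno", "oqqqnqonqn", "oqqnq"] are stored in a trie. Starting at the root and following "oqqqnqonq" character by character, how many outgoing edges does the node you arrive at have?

Follow the path "oqqqnqonq" to its node, then look at its outgoing edges.
Characters that immediately follow "oqqqnqonq" among the stored strings: {n}.
That node has 1 child edge.

1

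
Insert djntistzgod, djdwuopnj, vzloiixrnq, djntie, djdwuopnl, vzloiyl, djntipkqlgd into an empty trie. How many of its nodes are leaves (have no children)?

7

A leaf is a node with no children — equivalently, the end of a word that is not a proper prefix of any other stored word.
Those words: "djdwuopnj", "djdwuopnl", "djntie", "djntipkqlgd", "djntistzgod", "vzloiixrnq", "vzloiyl"
Leaf count: 7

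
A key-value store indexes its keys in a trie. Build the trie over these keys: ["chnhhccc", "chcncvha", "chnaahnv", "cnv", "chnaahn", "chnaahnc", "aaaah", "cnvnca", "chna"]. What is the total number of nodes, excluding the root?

For each word, the new-node count is its length minus the longest prefix already in the trie:
  "chnhhccc" → 8 new (c, h, n, h, h, c, c, c)
  "chcncvha" → prefix "ch" already present; 6 new (c, n, c, v, h, a)
  "chnaahnv" → prefix "chn" already present; 5 new (a, a, h, n, v)
  "cnv" → prefix "c" already present; 2 new (n, v)
  "chnaahn" → prefix "chnaahn" already present; 0 new (none)
  "chnaahnc" → prefix "chnaahn" already present; 1 new (c)
  "aaaah" → 5 new (a, a, a, a, h)
  "cnvnca" → prefix "cnv" already present; 3 new (n, c, a)
  "chna" → prefix "chna" already present; 0 new (none)
Total nodes = 8 + 6 + 5 + 2 + 0 + 1 + 5 + 3 + 0 = 30

30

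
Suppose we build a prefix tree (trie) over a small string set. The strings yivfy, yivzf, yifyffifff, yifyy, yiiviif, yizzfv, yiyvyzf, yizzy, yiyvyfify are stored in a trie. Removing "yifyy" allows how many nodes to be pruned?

1

After clearing the end-marker at "yifyy", prune upward until reaching a node still needed by another word.
The suffix "y" (1 node) is used only by "yifyy"; the node for "yify" still has the child "f", so pruning stops there.
Nodes removed: 1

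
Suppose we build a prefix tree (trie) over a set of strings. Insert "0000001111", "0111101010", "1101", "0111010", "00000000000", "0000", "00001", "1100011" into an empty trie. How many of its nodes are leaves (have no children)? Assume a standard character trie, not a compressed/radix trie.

Leaves are exactly the stored words that no other stored word extends.
Those words: "00000000000", "0000001111", "00001", "0111010", "0111101010", "1100011", "1101"
Leaf count: 7

7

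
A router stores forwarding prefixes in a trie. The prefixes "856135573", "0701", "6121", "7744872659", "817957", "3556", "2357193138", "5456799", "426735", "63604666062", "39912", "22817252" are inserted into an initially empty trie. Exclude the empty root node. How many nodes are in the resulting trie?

80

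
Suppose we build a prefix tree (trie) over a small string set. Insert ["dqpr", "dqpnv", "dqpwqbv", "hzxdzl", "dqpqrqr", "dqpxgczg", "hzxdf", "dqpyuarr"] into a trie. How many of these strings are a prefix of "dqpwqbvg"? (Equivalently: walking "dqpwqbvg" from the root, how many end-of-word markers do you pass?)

1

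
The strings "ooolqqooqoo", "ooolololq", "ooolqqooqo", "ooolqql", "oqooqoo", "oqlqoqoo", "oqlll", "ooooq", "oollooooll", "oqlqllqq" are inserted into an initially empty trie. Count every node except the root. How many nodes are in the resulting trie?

45

Insert word by word; a character creates a node only if that edge doesn't already exist:
  "ooolqqooqoo" → 11 new (o, o, o, l, q, q, o, o, q, o, o)
  "ooolololq" → prefix "oool" already present; 5 new (o, l, o, l, q)
  "ooolqqooqo" → prefix "ooolqqooqo" already present; 0 new (none)
  "ooolqql" → prefix "ooolqq" already present; 1 new (l)
  "oqooqoo" → prefix "o" already present; 6 new (q, o, o, q, o, o)
  "oqlqoqoo" → prefix "oq" already present; 6 new (l, q, o, q, o, o)
  "oqlll" → prefix "oql" already present; 2 new (l, l)
  "ooooq" → prefix "ooo" already present; 2 new (o, q)
  "oollooooll" → prefix "oo" already present; 8 new (l, l, o, o, o, o, l, l)
  "oqlqllqq" → prefix "oqlq" already present; 4 new (l, l, q, q)
Total nodes = 11 + 5 + 0 + 1 + 6 + 6 + 2 + 2 + 8 + 4 = 45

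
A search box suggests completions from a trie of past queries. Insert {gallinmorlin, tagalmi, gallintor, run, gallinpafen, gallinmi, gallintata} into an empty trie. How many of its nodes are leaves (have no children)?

7

Leaves are exactly the stored words that no other stored word extends.
Those words: "gallinmi", "gallinmorlin", "gallinpafen", "gallintata", "gallintor", "run", "tagalmi"
Leaf count: 7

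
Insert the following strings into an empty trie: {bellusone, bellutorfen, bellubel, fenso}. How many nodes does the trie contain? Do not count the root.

Count nodes per top-level branch (shared prefixes stored once):
  'b'-branch (bellubel, bellusone, bellutorfen): 18 nodes
  'f'-branch (fenso): 5 nodes
Sum: 23

23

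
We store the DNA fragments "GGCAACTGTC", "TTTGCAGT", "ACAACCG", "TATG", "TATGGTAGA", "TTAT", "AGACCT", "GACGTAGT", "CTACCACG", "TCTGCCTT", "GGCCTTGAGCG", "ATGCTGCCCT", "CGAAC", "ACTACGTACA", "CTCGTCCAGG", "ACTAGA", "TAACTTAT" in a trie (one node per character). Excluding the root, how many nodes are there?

107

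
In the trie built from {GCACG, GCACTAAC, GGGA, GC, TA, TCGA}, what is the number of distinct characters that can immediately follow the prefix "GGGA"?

0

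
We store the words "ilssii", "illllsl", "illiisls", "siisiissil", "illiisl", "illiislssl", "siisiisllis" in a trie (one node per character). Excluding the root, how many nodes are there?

32

Insert word by word; a character creates a node only if that edge doesn't already exist:
  "ilssii" → 6 new (i, l, s, s, i, i)
  "illllsl" → prefix "il" already present; 5 new (l, l, l, s, l)
  "illiisls" → prefix "ill" already present; 5 new (i, i, s, l, s)
  "siisiissil" → 10 new (s, i, i, s, i, i, s, s, i, l)
  "illiisl" → prefix "illiisl" already present; 0 new (none)
  "illiislssl" → prefix "illiisls" already present; 2 new (s, l)
  "siisiisllis" → prefix "siisiis" already present; 4 new (l, l, i, s)
Total nodes = 6 + 5 + 5 + 10 + 0 + 2 + 4 = 32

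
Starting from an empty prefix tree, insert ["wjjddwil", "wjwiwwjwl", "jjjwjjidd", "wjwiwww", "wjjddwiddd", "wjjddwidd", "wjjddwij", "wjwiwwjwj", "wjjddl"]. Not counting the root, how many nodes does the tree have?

Trie structure (* marks end of a word):
(root)
├─ j
│  └─ j
│     └─ j
│        └─ w
│           └─ j
│              └─ j
│                 └─ i
│                    └─ d
│                       └─ d *
└─ w
   └─ j
      ├─ j
      │  └─ d
      │     └─ d
      │        ├─ l *
      │        └─ w
      │           └─ i
      │              ├─ d
      │              │  └─ d *
      │              │     └─ d *
      │              ├─ j *
      │              └─ l *
      └─ w
         └─ i
            └─ w
               └─ w
                  ├─ j
                  │  └─ w
                  │     ├─ j *
                  │     └─ l *
                  └─ w *
Counting every labelled node above: 31.

31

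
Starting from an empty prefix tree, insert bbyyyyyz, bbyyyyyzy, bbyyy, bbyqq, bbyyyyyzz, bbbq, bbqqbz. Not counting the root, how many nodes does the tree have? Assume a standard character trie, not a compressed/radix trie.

18

Count nodes per top-level branch (shared prefixes stored once):
  'b'-branch (bbbq, bbqqbz, bbyqq, bbyyy, bbyyyyyz, bbyyyyyzy, bbyyyyyzz): 18 nodes
Sum: 18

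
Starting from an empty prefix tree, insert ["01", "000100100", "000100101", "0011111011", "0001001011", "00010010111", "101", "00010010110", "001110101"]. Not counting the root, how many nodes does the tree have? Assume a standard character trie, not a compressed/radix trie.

Trace insertions, counting only characters that open a new branch:
  "01" → 2 new (0, 1)
  "000100100" → prefix "0" already present; 8 new (0, 0, 1, 0, 0, 1, 0, 0)
  "000100101" → prefix "00010010" already present; 1 new (1)
  "0011111011" → prefix "00" already present; 8 new (1, 1, 1, 1, 1, 0, 1, 1)
  "0001001011" → prefix "000100101" already present; 1 new (1)
  "00010010111" → prefix "0001001011" already present; 1 new (1)
  "101" → 3 new (1, 0, 1)
  "00010010110" → prefix "0001001011" already present; 1 new (0)
  "001110101" → prefix "00111" already present; 4 new (0, 1, 0, 1)
Total nodes = 2 + 8 + 1 + 8 + 1 + 1 + 3 + 1 + 4 = 29

29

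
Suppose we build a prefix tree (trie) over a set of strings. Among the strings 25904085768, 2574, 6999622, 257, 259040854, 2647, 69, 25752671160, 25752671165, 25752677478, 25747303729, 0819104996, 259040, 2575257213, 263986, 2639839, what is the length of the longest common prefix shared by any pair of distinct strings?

10

The deepest shared node is where two words last agree before diverging.
e.g. "25752671160" and "25752671165" share the prefix "2575267116" of length 10; no pair shares a longer one.
Longest shared-prefix length: 10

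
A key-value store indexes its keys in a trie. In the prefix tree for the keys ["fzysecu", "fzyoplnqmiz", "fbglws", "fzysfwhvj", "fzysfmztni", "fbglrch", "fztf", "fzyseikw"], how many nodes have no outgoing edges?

8

Leaves are exactly the stored words that no other stored word extends.
Those words: "fbglrch", "fbglws", "fztf", "fzyoplnqmiz", "fzysecu", "fzyseikw", "fzysfmztni", "fzysfwhvj"
Leaf count: 8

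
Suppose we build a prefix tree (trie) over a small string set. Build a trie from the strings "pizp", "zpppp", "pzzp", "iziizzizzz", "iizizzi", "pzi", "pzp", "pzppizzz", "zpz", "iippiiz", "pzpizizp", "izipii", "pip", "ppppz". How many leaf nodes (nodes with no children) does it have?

Leaves are exactly the stored words that no other stored word extends.
Those words: "iippiiz", "iizizzi", "iziizzizzz", "izipii", "pip", "pizp", "ppppz", "pzi", "pzpizizp", "pzppizzz", "pzzp", "zpppp", "zpz"
Leaf count: 13

13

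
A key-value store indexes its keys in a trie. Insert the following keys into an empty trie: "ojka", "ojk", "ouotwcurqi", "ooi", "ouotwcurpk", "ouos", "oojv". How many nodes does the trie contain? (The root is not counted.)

Count nodes per top-level branch (shared prefixes stored once):
  'o'-branch (ojk, ojka, ooi, oojv, ouos, ouotwcurpk, ouotwcurqi): 20 nodes
Sum: 20

20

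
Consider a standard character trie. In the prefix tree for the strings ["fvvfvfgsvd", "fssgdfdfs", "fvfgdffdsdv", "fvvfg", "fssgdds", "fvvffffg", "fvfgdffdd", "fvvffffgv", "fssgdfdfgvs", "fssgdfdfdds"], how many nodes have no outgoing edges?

9

Leaves are exactly the stored words that no other stored word extends.
Those words: "fssgdds", "fssgdfdfdds", "fssgdfdfgvs", "fssgdfdfs", "fvfgdffdd", "fvfgdffdsdv", "fvvffffgv", "fvvfg", "fvvfvfgsvd"
Leaf count: 9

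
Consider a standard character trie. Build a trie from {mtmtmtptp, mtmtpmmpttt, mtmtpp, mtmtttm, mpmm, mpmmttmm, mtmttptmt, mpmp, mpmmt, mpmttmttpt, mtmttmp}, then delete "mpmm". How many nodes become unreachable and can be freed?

0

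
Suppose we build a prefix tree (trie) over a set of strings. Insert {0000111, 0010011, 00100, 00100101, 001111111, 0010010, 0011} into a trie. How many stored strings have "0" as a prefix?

Walk to "0"; the words in its subtree are exactly those with that prefix.
Matches: "0000111", "00100", "0010010", "00100101", "0010011", "0011", "001111111"
Count: 7

7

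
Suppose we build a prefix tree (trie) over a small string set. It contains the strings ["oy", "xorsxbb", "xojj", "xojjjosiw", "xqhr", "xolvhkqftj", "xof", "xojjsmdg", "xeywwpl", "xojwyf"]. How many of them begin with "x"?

9

Walk to "x"; the words in its subtree are exactly those with that prefix.
Words under "x": xeywwpl, xof, xojj, xojjjosiw, xojjsmdg, xojwyf, xolvhkqftj, xorsxbb, xqhr
Count: 9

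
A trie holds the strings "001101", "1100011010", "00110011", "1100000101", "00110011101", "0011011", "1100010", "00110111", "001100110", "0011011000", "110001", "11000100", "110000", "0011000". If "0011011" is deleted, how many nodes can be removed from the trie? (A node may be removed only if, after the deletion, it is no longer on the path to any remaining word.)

0

After clearing the end-marker at "0011011", prune upward until reaching a node still needed by another word.
Every node on "0011011" is still needed (e.g. by "00110111"), so nothing is freed.
Nodes removed: 0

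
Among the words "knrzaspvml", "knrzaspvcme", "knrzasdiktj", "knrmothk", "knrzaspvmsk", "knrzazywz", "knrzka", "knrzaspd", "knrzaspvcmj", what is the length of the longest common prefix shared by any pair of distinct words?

Look for the deepest trie node that still has at least two words in its subtree.
e.g. "knrzaspvcme" and "knrzaspvcmj" share the prefix "knrzaspvcm" of length 10; no pair shares a longer one.
Longest shared-prefix length: 10

10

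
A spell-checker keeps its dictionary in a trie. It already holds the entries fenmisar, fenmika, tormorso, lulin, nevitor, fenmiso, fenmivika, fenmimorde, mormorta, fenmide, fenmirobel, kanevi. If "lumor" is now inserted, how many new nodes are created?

Walking "lumor" from the root, the first 2 characters ("lu") follow existing edges; "m" is the first miss.
Each of the 3 remaining characters creates one node.

3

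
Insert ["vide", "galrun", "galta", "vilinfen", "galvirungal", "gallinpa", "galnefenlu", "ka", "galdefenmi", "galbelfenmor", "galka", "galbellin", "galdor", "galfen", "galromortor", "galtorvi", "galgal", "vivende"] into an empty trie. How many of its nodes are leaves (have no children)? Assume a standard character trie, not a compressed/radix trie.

Leaves are exactly the stored words that no other stored word extends.
Those words: "galbelfenmor", "galbellin", "galdefenmi", "galdor", "galfen", "galgal", "galka", "gallinpa", "galnefenlu", "galromortor", "galrun", "galta", "galtorvi", "galvirungal", "ka", "vide", "vilinfen", "vivende"
Leaf count: 18

18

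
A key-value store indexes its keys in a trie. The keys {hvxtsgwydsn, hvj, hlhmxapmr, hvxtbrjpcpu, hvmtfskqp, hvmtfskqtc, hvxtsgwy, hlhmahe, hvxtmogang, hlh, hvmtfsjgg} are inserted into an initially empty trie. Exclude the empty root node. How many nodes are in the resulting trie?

Trace insertions, counting only characters that open a new branch:
  "hvxtsgwydsn" → 11 new (h, v, x, t, s, g, w, y, d, s, n)
  "hvj" → prefix "hv" already present; 1 new (j)
  "hlhmxapmr" → prefix "h" already present; 8 new (l, h, m, x, a, p, m, r)
  "hvxtbrjpcpu" → prefix "hvxt" already present; 7 new (b, r, j, p, c, p, u)
  "hvmtfskqp" → prefix "hv" already present; 7 new (m, t, f, s, k, q, p)
  "hvmtfskqtc" → prefix "hvmtfskq" already present; 2 new (t, c)
  "hvxtsgwy" → prefix "hvxtsgwy" already present; 0 new (none)
  "hlhmahe" → prefix "hlhm" already present; 3 new (a, h, e)
  "hvxtmogang" → prefix "hvxt" already present; 6 new (m, o, g, a, n, g)
  "hlh" → prefix "hlh" already present; 0 new (none)
  "hvmtfsjgg" → prefix "hvmtfs" already present; 3 new (j, g, g)
Total nodes = 11 + 1 + 8 + 7 + 7 + 2 + 0 + 3 + 6 + 0 + 3 = 48

48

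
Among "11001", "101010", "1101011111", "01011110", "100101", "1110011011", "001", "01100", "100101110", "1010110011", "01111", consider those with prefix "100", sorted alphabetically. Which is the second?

Words with prefix "100", in lexicographic order: "100101", "100101110"
The 2nd is 100101110.

100101110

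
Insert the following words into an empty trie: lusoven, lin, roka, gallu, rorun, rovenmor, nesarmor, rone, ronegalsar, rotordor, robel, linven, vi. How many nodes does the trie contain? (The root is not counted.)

57

Insert word by word; a character creates a node only if that edge doesn't already exist:
  "lusoven" → 7 new (l, u, s, o, v, e, n)
  "lin" → prefix "l" already present; 2 new (i, n)
  "roka" → 4 new (r, o, k, a)
  "gallu" → 5 new (g, a, l, l, u)
  "rorun" → prefix "ro" already present; 3 new (r, u, n)
  "rovenmor" → prefix "ro" already present; 6 new (v, e, n, m, o, r)
  "nesarmor" → 8 new (n, e, s, a, r, m, o, r)
  "rone" → prefix "ro" already present; 2 new (n, e)
  "ronegalsar" → prefix "rone" already present; 6 new (g, a, l, s, a, r)
  "rotordor" → prefix "ro" already present; 6 new (t, o, r, d, o, r)
  "robel" → prefix "ro" already present; 3 new (b, e, l)
  "linven" → prefix "lin" already present; 3 new (v, e, n)
  "vi" → 2 new (v, i)
Total nodes = 7 + 2 + 4 + 5 + 3 + 6 + 8 + 2 + 6 + 6 + 3 + 3 + 2 = 57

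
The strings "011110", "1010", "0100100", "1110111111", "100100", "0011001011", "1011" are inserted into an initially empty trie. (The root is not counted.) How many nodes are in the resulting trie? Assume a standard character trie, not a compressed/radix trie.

For each word, the new-node count is its length minus the longest prefix already in the trie:
  "011110" → 6 new (0, 1, 1, 1, 1, 0)
  "1010" → 4 new (1, 0, 1, 0)
  "0100100" → prefix "01" already present; 5 new (0, 0, 1, 0, 0)
  "1110111111" → prefix "1" already present; 9 new (1, 1, 0, 1, 1, 1, 1, 1, 1)
  "100100" → prefix "10" already present; 4 new (0, 1, 0, 0)
  "0011001011" → prefix "0" already present; 9 new (0, 1, 1, 0, 0, 1, 0, 1, 1)
  "1011" → prefix "101" already present; 1 new (1)
Total nodes = 6 + 4 + 5 + 9 + 4 + 9 + 1 = 38

38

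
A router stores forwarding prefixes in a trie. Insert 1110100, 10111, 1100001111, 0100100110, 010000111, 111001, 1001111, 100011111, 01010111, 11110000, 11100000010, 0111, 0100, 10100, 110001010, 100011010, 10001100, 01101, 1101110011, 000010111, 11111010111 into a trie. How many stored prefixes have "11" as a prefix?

Filter for entries beginning with "11":
Matches: "1100001111", "110001010", "1101110011", "11100000010", "111001", "1110100", "11110000", "11111010111"
Count: 8

8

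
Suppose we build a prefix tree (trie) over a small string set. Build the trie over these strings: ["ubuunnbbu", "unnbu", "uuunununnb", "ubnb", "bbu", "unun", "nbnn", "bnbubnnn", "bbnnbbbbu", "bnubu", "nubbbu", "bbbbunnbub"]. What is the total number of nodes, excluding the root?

63

For each word, the new-node count is its length minus the longest prefix already in the trie:
  "ubuunnbbu" → 9 new (u, b, u, u, n, n, b, b, u)
  "unnbu" → prefix "u" already present; 4 new (n, n, b, u)
  "uuunununnb" → prefix "u" already present; 9 new (u, u, n, u, n, u, n, n, b)
  "ubnb" → prefix "ub" already present; 2 new (n, b)
  "bbu" → 3 new (b, b, u)
  "unun" → prefix "un" already present; 2 new (u, n)
  "nbnn" → 4 new (n, b, n, n)
  "bnbubnnn" → prefix "b" already present; 7 new (n, b, u, b, n, n, n)
  "bbnnbbbbu" → prefix "bb" already present; 7 new (n, n, b, b, b, b, u)
  "bnubu" → prefix "bn" already present; 3 new (u, b, u)
  "nubbbu" → prefix "n" already present; 5 new (u, b, b, b, u)
  "bbbbunnbub" → prefix "bb" already present; 8 new (b, b, u, n, n, b, u, b)
Total nodes = 9 + 4 + 9 + 2 + 3 + 2 + 4 + 7 + 7 + 3 + 5 + 8 = 63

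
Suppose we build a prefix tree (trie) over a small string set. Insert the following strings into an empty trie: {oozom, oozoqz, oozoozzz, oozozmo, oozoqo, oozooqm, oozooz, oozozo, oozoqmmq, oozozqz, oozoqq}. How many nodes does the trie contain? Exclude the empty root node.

For each word, the new-node count is its length minus the longest prefix already in the trie:
  "oozom" → 5 new (o, o, z, o, m)
  "oozoqz" → prefix "oozo" already present; 2 new (q, z)
  "oozoozzz" → prefix "oozo" already present; 4 new (o, z, z, z)
  "oozozmo" → prefix "oozo" already present; 3 new (z, m, o)
  "oozoqo" → prefix "oozoq" already present; 1 new (o)
  "oozooqm" → prefix "oozoo" already present; 2 new (q, m)
  "oozooz" → prefix "oozooz" already present; 0 new (none)
  "oozozo" → prefix "oozoz" already present; 1 new (o)
  "oozoqmmq" → prefix "oozoq" already present; 3 new (m, m, q)
  "oozozqz" → prefix "oozoz" already present; 2 new (q, z)
  "oozoqq" → prefix "oozoq" already present; 1 new (q)
Total nodes = 5 + 2 + 4 + 3 + 1 + 2 + 0 + 1 + 3 + 2 + 1 = 24

24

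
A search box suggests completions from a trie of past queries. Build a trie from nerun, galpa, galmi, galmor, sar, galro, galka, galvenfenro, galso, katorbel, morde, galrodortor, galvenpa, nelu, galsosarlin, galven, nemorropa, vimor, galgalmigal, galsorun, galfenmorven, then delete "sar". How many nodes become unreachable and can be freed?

3

After clearing the end-marker at "sar", prune upward until reaching a node still needed by another word.
No other word shares any prefix with "sar", so all 3 of its nodes go.
Nodes removed: 3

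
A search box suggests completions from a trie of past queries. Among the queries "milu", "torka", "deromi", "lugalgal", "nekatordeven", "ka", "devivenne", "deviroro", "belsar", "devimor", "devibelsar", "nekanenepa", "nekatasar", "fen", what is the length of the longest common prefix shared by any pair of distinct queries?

Look for the deepest trie node that still has at least two words in its subtree.
"nekatasar" and "nekatordeven" agree on "nekat" (5 characters) before diverging; nothing deeper is shared.
Longest shared-prefix length: 5

5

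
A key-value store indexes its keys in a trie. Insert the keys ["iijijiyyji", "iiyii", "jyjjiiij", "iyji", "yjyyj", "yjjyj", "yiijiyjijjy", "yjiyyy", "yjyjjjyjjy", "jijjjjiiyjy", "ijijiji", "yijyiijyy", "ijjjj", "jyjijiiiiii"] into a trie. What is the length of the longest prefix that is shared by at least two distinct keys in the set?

Look for the deepest trie node that still has at least two words in its subtree.
"jyjijiiiiii" and "jyjjiiij" agree on "jyj" (3 characters) before diverging; nothing deeper is shared.
Longest shared-prefix length: 3

3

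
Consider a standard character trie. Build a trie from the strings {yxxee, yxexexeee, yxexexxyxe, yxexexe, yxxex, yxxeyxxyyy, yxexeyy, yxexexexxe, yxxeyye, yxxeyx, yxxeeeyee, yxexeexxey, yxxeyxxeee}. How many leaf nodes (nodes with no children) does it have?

Leaves are exactly the stored words that no other stored word extends.
Those words: "yxexeexxey", "yxexexeee", "yxexexexxe", "yxexexxyxe", "yxexeyy", "yxxeeeyee", "yxxex", "yxxeyxxeee", "yxxeyxxyyy", "yxxeyye"
Leaf count: 10

10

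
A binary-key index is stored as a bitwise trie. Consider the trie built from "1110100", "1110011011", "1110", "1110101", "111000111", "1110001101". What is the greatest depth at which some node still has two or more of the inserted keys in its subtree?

The deepest shared node is where two words last agree before diverging.
"1110001101" and "111000111" agree on "11100011" (8 characters) before diverging; nothing deeper is shared.
Longest shared-prefix length: 8

8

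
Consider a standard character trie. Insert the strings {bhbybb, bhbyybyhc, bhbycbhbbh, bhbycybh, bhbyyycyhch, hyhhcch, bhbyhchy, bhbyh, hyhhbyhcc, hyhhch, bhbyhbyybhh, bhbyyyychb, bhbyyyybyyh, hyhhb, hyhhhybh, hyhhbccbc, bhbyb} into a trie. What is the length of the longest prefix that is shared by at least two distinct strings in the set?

Look for the deepest trie node that still has at least two words in its subtree.
e.g. "bhbyyyybyyh" and "bhbyyyychb" share the prefix "bhbyyyy" of length 7; no pair shares a longer one.
Longest shared-prefix length: 7

7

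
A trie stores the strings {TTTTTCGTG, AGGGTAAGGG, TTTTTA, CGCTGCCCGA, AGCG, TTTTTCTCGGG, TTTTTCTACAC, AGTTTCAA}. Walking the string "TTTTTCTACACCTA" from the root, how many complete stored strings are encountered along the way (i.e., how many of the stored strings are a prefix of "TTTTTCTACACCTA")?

1

Traverse "TTTTTCTACACCTA" character by character; count nodes along the way that are marked as word ends.
Prefixes of the query that are stored words: "TTTTTCTACAC"
Count: 1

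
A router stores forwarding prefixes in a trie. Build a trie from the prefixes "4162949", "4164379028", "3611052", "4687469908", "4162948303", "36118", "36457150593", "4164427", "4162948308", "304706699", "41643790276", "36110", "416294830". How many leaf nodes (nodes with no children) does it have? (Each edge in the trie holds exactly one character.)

Leaves are exactly the stored words that no other stored word extends.
Those words: "304706699", "3611052", "36118", "36457150593", "4162948303", "4162948308", "4162949", "41643790276", "4164379028", "4164427", "4687469908"
Leaf count: 11

11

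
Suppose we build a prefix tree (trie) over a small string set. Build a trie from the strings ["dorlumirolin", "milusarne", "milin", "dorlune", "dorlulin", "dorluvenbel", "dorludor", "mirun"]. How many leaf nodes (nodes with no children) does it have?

8

Leaves are exactly the stored words that no other stored word extends.
Those words: "dorludor", "dorlulin", "dorlumirolin", "dorlune", "dorluvenbel", "milin", "milusarne", "mirun"
Leaf count: 8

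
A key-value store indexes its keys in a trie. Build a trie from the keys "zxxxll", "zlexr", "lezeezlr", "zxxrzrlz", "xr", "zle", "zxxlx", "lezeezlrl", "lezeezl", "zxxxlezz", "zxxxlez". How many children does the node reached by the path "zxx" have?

Follow the path "zxx" to its node, then look at its outgoing edges.
Characters that immediately follow "zxx" among the stored strings: {l, r, x}.
That node has 3 child edges.

3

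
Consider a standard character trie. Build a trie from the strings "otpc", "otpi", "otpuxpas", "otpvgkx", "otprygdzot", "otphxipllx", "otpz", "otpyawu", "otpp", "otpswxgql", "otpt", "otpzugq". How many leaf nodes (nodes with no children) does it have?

11

Leaves are exactly the stored words that no other stored word extends.
Those words: "otpc", "otphxipllx", "otpi", "otpp", "otprygdzot", "otpswxgql", "otpt", "otpuxpas", "otpvgkx", "otpyawu", "otpzugq"
Leaf count: 11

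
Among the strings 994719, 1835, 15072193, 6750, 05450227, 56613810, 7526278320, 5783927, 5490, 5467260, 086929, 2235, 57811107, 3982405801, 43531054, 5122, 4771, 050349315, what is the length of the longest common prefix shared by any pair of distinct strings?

The deepest shared node is where two words last agree before diverging.
e.g. "57811107" and "5783927" share the prefix "578" of length 3; no pair shares a longer one.
Longest shared-prefix length: 3

3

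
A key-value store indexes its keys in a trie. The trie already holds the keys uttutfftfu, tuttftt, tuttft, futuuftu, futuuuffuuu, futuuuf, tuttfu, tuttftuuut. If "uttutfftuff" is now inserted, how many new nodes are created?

"uttutfft" is already a path in the trie; the remaining "uff" must be added.
So 11 − 8 = 3 new nodes.

3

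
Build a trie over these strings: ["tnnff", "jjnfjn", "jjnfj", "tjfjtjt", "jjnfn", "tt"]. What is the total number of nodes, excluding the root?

Trie structure (* marks end of a word):
(root)
├─ j
│  └─ j
│     └─ n
│        └─ f
│           ├─ j *
│           │  └─ n *
│           └─ n *
└─ t
   ├─ j
   │  └─ f
   │     └─ j
   │        └─ t
   │           └─ j
   │              └─ t *
   ├─ n
   │  └─ n
   │     └─ f
   │        └─ f *
   └─ t *
Counting every labelled node above: 19.

19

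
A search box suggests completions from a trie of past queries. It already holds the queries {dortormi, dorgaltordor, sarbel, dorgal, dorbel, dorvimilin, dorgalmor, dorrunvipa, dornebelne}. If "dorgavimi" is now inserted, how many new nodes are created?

4

Walking "dorgavimi" from the root, the first 5 characters ("dorga") follow existing edges; "v" is the first miss.
Each of the 4 remaining characters creates one node.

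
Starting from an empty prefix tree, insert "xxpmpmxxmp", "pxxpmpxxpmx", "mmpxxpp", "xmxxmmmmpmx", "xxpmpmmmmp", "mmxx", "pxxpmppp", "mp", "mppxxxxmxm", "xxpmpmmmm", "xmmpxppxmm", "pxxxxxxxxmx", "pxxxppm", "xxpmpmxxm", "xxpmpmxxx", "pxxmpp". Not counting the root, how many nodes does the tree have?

Insert word by word; a character creates a node only if that edge doesn't already exist:
  "xxpmpmxxmp" → 10 new (x, x, p, m, p, m, x, x, m, p)
  "pxxpmpxxpmx" → 11 new (p, x, x, p, m, p, x, x, p, m, x)
  "mmpxxpp" → 7 new (m, m, p, x, x, p, p)
  "xmxxmmmmpmx" → prefix "x" already present; 10 new (m, x, x, m, m, m, m, p, m, x)
  "xxpmpmmmmp" → prefix "xxpmpm" already present; 4 new (m, m, m, p)
  "mmxx" → prefix "mm" already present; 2 new (x, x)
  "pxxpmppp" → prefix "pxxpmp" already present; 2 new (p, p)
  "mp" → prefix "m" already present; 1 new (p)
  "mppxxxxmxm" → prefix "mp" already present; 8 new (p, x, x, x, x, m, x, m)
  "xxpmpmmmm" → prefix "xxpmpmmmm" already present; 0 new (none)
  "xmmpxppxmm" → prefix "xm" already present; 8 new (m, p, x, p, p, x, m, m)
  "pxxxxxxxxmx" → prefix "pxx" already present; 8 new (x, x, x, x, x, x, m, x)
  "pxxxppm" → prefix "pxxx" already present; 3 new (p, p, m)
  "xxpmpmxxm" → prefix "xxpmpmxxm" already present; 0 new (none)
  "xxpmpmxxx" → prefix "xxpmpmxx" already present; 1 new (x)
  "pxxmpp" → prefix "pxx" already present; 3 new (m, p, p)
Total nodes = 10 + 11 + 7 + 10 + 4 + 2 + 2 + 1 + 8 + 0 + 8 + 8 + 3 + 0 + 1 + 3 = 78

78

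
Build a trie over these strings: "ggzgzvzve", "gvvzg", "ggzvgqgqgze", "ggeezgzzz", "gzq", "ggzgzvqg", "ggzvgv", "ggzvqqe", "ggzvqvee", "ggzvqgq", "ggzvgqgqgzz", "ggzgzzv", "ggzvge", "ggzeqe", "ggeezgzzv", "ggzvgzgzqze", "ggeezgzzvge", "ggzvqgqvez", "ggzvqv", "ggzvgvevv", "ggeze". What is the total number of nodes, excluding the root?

Insert word by word; a character creates a node only if that edge doesn't already exist:
  "ggzgzvzve" → 9 new (g, g, z, g, z, v, z, v, e)
  "gvvzg" → prefix "g" already present; 4 new (v, v, z, g)
  "ggzvgqgqgze" → prefix "ggz" already present; 8 new (v, g, q, g, q, g, z, e)
  "ggeezgzzz" → prefix "gg" already present; 7 new (e, e, z, g, z, z, z)
  "gzq" → prefix "g" already present; 2 new (z, q)
  "ggzgzvqg" → prefix "ggzgzv" already present; 2 new (q, g)
  "ggzvgv" → prefix "ggzvg" already present; 1 new (v)
  "ggzvqqe" → prefix "ggzv" already present; 3 new (q, q, e)
  "ggzvqvee" → prefix "ggzvq" already present; 3 new (v, e, e)
  "ggzvqgq" → prefix "ggzvq" already present; 2 new (g, q)
  "ggzvgqgqgzz" → prefix "ggzvgqgqgz" already present; 1 new (z)
  "ggzgzzv" → prefix "ggzgz" already present; 2 new (z, v)
  "ggzvge" → prefix "ggzvg" already present; 1 new (e)
  "ggzeqe" → prefix "ggz" already present; 3 new (e, q, e)
  "ggeezgzzv" → prefix "ggeezgzz" already present; 1 new (v)
  "ggzvgzgzqze" → prefix "ggzvg" already present; 6 new (z, g, z, q, z, e)
  "ggeezgzzvge" → prefix "ggeezgzzv" already present; 2 new (g, e)
  "ggzvqgqvez" → prefix "ggzvqgq" already present; 3 new (v, e, z)
  "ggzvqv" → prefix "ggzvqv" already present; 0 new (none)
  "ggzvgvevv" → prefix "ggzvgv" already present; 3 new (e, v, v)
  "ggeze" → prefix "gge" already present; 2 new (z, e)
Total nodes = 9 + 4 + 8 + 7 + 2 + 2 + 1 + 3 + 3 + 2 + 1 + 2 + 1 + 3 + 1 + 6 + 2 + 3 + 0 + 3 + 2 = 65

65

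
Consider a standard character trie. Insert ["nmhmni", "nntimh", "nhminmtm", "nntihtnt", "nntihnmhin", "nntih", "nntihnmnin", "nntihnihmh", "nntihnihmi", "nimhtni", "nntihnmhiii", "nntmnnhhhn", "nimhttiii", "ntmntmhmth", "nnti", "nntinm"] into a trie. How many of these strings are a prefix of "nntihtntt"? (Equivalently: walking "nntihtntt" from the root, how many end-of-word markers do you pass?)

Walk "nntihtntt" from the root; an end-of-word marker is hit whenever a stored word is a prefix of "nntihtntt".
Prefixes of the query that are stored words: "nnti", "nntih", "nntihtnt"
Count: 3

3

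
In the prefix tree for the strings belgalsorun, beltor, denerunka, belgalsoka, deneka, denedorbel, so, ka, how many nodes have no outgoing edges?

Leaves are exactly the stored words that no other stored word extends.
Those words: "belgalsoka", "belgalsorun", "beltor", "denedorbel", "deneka", "denerunka", "ka", "so"
Leaf count: 8

8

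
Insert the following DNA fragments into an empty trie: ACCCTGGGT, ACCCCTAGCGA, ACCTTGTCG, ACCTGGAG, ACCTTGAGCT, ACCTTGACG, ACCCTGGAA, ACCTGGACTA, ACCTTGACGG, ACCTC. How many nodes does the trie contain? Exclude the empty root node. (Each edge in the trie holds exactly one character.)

Trace insertions, counting only characters that open a new branch:
  "ACCCTGGGT" → 9 new (A, C, C, C, T, G, G, G, T)
  "ACCCCTAGCGA" → prefix "ACCC" already present; 7 new (C, T, A, G, C, G, A)
  "ACCTTGTCG" → prefix "ACC" already present; 6 new (T, T, G, T, C, G)
  "ACCTGGAG" → prefix "ACCT" already present; 4 new (G, G, A, G)
  "ACCTTGAGCT" → prefix "ACCTTG" already present; 4 new (A, G, C, T)
  "ACCTTGACG" → prefix "ACCTTGA" already present; 2 new (C, G)
  "ACCCTGGAA" → prefix "ACCCTGG" already present; 2 new (A, A)
  "ACCTGGACTA" → prefix "ACCTGGA" already present; 3 new (C, T, A)
  "ACCTTGACGG" → prefix "ACCTTGACG" already present; 1 new (G)
  "ACCTC" → prefix "ACCT" already present; 1 new (C)
Total nodes = 9 + 7 + 6 + 4 + 4 + 2 + 2 + 3 + 1 + 1 = 39

39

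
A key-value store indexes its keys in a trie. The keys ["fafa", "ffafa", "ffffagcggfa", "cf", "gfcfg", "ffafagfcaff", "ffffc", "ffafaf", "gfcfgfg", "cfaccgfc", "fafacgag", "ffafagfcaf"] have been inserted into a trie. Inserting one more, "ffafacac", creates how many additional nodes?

Walking "ffafacac" from the root, the first 5 characters ("ffafa") follow existing edges; "c" is the first miss.
So 8 − 5 = 3 new nodes.

3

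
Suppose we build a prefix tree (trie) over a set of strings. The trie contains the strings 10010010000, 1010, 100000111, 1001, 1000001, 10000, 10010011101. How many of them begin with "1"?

Filter for entries beginning with "1":
Matches: "10000", "1000001", "100000111", "1001", "10010010000", "10010011101", "1010"
Count: 7

7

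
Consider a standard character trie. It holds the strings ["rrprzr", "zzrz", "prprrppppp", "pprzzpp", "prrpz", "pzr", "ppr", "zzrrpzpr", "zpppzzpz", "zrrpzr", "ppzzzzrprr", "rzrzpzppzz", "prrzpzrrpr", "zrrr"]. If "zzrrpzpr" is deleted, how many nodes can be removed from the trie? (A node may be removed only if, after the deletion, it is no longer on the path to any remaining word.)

5

After clearing the end-marker at "zzrrpzpr", prune upward until reaching a node still needed by another word.
The suffix "rpzpr" (5 nodes) is used only by "zzrrpzpr"; the node for "zzr" still has the child "z", so pruning stops there.
Nodes removed: 5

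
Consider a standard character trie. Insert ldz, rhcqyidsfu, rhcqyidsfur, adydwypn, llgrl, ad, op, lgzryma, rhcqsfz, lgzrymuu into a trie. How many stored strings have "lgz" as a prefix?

Filter for entries beginning with "lgz":
Words under "lgz": lgzryma, lgzrymuu
Count: 2

2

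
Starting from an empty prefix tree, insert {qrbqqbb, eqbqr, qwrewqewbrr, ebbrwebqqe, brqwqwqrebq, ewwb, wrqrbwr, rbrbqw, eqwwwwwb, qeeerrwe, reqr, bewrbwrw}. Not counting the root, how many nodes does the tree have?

81

For each word, the new-node count is its length minus the longest prefix already in the trie:
  "qrbqqbb" → 7 new (q, r, b, q, q, b, b)
  "eqbqr" → 5 new (e, q, b, q, r)
  "qwrewqewbrr" → prefix "q" already present; 10 new (w, r, e, w, q, e, w, b, r, r)
  "ebbrwebqqe" → prefix "e" already present; 9 new (b, b, r, w, e, b, q, q, e)
  "brqwqwqrebq" → 11 new (b, r, q, w, q, w, q, r, e, b, q)
  "ewwb" → prefix "e" already present; 3 new (w, w, b)
  "wrqrbwr" → 7 new (w, r, q, r, b, w, r)
  "rbrbqw" → 6 new (r, b, r, b, q, w)
  "eqwwwwwb" → prefix "eq" already present; 6 new (w, w, w, w, w, b)
  "qeeerrwe" → prefix "q" already present; 7 new (e, e, e, r, r, w, e)
  "reqr" → prefix "r" already present; 3 new (e, q, r)
  "bewrbwrw" → prefix "b" already present; 7 new (e, w, r, b, w, r, w)
Total nodes = 7 + 5 + 10 + 9 + 11 + 3 + 7 + 6 + 6 + 7 + 3 + 7 = 81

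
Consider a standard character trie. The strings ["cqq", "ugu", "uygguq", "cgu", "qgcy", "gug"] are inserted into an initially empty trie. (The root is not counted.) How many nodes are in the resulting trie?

Trace insertions, counting only characters that open a new branch:
  "cqq" → 3 new (c, q, q)
  "ugu" → 3 new (u, g, u)
  "uygguq" → prefix "u" already present; 5 new (y, g, g, u, q)
  "cgu" → prefix "c" already present; 2 new (g, u)
  "qgcy" → 4 new (q, g, c, y)
  "gug" → 3 new (g, u, g)
Total nodes = 3 + 3 + 5 + 2 + 4 + 3 = 20

20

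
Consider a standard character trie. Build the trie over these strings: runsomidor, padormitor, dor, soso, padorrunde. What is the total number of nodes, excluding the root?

Trie structure (* marks end of a word):
(root)
├─ d
│  └─ o
│     └─ r *
├─ p
│  └─ a
│     └─ d
│        └─ o
│           └─ r
│              ├─ m
│              │  └─ i
│              │     └─ t
│              │        └─ o
│              │           └─ r *
│              └─ r
│                 └─ u
│                    └─ n
│                       └─ d
│                          └─ e *
├─ r
│  └─ u
│     └─ n
│        └─ s
│           └─ o
│              └─ m
│                 └─ i
│                    └─ d
│                       └─ o
│                          └─ r *
└─ s
   └─ o
      └─ s
         └─ o *
Counting every labelled node above: 32.

32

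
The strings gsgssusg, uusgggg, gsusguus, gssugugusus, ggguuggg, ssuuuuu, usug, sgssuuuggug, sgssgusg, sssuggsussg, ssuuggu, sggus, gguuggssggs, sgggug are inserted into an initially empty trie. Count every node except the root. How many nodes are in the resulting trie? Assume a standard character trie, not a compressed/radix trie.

Insert word by word; a character creates a node only if that edge doesn't already exist:
  "gsgssusg" → 8 new (g, s, g, s, s, u, s, g)
  "uusgggg" → 7 new (u, u, s, g, g, g, g)
  "gsusguus" → prefix "gs" already present; 6 new (u, s, g, u, u, s)
  "gssugugusus" → prefix "gs" already present; 9 new (s, u, g, u, g, u, s, u, s)
  "ggguuggg" → prefix "g" already present; 7 new (g, g, u, u, g, g, g)
  "ssuuuuu" → 7 new (s, s, u, u, u, u, u)
  "usug" → prefix "u" already present; 3 new (s, u, g)
  "sgssuuuggug" → prefix "s" already present; 10 new (g, s, s, u, u, u, g, g, u, g)
  "sgssgusg" → prefix "sgss" already present; 4 new (g, u, s, g)
  "sssuggsussg" → prefix "ss" already present; 9 new (s, u, g, g, s, u, s, s, g)
  "ssuuggu" → prefix "ssuu" already present; 3 new (g, g, u)
  "sggus" → prefix "sg" already present; 3 new (g, u, s)
  "gguuggssggs" → prefix "gg" already present; 9 new (u, u, g, g, s, s, g, g, s)
  "sgggug" → prefix "sgg" already present; 3 new (g, u, g)
Total nodes = 8 + 7 + 6 + 9 + 7 + 7 + 3 + 10 + 4 + 9 + 3 + 3 + 9 + 3 = 88

88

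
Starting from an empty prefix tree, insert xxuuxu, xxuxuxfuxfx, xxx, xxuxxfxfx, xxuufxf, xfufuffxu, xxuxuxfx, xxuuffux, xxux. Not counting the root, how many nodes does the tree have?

35

Count nodes per top-level branch (shared prefixes stored once):
  'x'-branch (xfufuffxu, xxuuffux, xxuufxf, xxuuxu, xxux, xxuxuxfuxfx, xxuxuxfx, xxuxxfxfx, xxx): 35 nodes
Sum: 35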